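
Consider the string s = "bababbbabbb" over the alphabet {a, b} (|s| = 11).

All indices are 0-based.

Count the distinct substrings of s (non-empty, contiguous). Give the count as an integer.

43

rank→(start, suffix):
  0 → (1, 'ababbbabbb')
  1 → (7, 'abbb')
  2 → (3, 'abbbabbb')
  3 → (10, 'b')
  4 → (0, 'bababbbabbb')
  5 → (6, 'babbb')
  6 → (2, 'babbbabbb')
  7 → (9, 'bb')
  8 → (5, 'bbabbb')
  9 → (8, 'bbb')
  10 → (4, 'bbbabbb')

SA = [1, 7, 3, 10, 0, 6, 2, 9, 5, 8, 4]
i: (SA[i-1],SA[i]) lcp shared
  1: (1,7) 2 'ab'
  2: (7,3) 4 'abbb'
  3: (3,10) 0 ''
  4: (10,0) 1 'b'
  5: (0,6) 3 'bab'
  6: (6,2) 5 'babbb'
  7: (2,9) 1 'b'
  8: (9,5) 2 'bb'
  9: (5,8) 2 'bb'
  10: (8,4) 3 'bbb'

n(n+1)/2 = 11·12/2 = 66
Σ LCP = 0 + 2 + 4 + 0 + 1 + 3 + 5 + 1 + 2 + 2 + 3 = 23
distinct = 66 − 23 = 43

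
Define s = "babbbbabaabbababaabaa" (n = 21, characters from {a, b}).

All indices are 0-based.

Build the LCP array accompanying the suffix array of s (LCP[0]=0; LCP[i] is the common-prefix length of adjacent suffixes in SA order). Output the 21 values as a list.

[0, 1, 2, 3, 1, 4, 5, 3, 2, 3, 0, 3, 4, 2, 6, 4, 3, 1, 5, 2, 3]

rank | idx | suffix
   0 |  20 | a
   1 |  19 | aa
   2 |  16 | aabaa
   3 |   8 | aabbababaabaa
   4 |  17 | abaa
   5 |  14 | abaabaa
   6 |   6 | abaabbababaabaa
   7 |  12 | ababaabaa
   8 |   9 | abbababaabaa
   9 |   1 | abbbbabaabbababaabaa
  10 |  18 | baa
  11 |  15 | baabaa
  12 |   7 | baabbababaabaa
  13 |  13 | babaabaa
  14 |   5 | babaabbababaabaa
  15 |  11 | bababaabaa
  16 |   0 | babbbbabaabbababaabaa
  17 |   4 | bbabaabbababaabaa
  18 |  10 | bbababaabaa
  19 |   3 | bbbabaabbababaabaa
  20 |   2 | bbbbabaabbababaabaa

SA = [20, 19, 16, 8, 17, 14, 6, 12, 9, 1, 18, 15, 7, 13, 5, 11, 0, 4, 10, 3, 2]
[i] adj suffixes → lcp
  [1] 20/19 → 1 ('a')
  [2] 19/16 → 2 ('aa')
  [3] 16/8 → 3 ('aab')
  [4] 8/17 → 1 ('a')
  [5] 17/14 → 4 ('abaa')
  [6] 14/6 → 5 ('abaab')
  [7] 6/12 → 3 ('aba')
  [8] 12/9 → 2 ('ab')
  [9] 9/1 → 3 ('abb')
  [10] 1/18 → 0 ('')
  [11] 18/15 → 3 ('baa')
  [12] 15/7 → 4 ('baab')
  [13] 7/13 → 2 ('ba')
  [14] 13/5 → 6 ('babaab')
  [15] 5/11 → 4 ('baba')
  [16] 11/0 → 3 ('bab')
  [17] 0/4 → 1 ('b')
  [18] 4/10 → 5 ('bbaba')
  [19] 10/3 → 2 ('bb')
  [20] 3/2 → 3 ('bbb')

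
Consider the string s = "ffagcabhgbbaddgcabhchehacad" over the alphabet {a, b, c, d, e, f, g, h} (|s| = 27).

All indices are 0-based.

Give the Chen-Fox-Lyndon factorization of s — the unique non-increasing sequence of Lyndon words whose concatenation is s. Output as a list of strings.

["f", "f", "agc", "abhgbbaddgc", "abhchehacad"]

emit factor 1: 'f' (i=0, period=1)
emit factor 2: 'f' (i=1, period=1)
emit factor 3: 'agc' (i=2, period=3)
emit factor 4: 'abhgbbaddgc' (i=5, period=11)
emit factor 5: 'abhchehacad' (i=16, period=11)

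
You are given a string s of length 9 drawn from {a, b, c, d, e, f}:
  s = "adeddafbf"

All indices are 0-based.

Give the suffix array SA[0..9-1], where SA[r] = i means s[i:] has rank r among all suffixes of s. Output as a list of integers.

[0, 5, 7, 4, 3, 1, 2, 8, 6]

rank | idx | suffix
   0 |   0 | adeddafbf
   1 |   5 | afbf
   2 |   7 | bf
   3 |   4 | dafbf
   4 |   3 | ddafbf
   5 |   1 | deddafbf
   6 |   2 | eddafbf
   7 |   8 | f
   8 |   6 | fbf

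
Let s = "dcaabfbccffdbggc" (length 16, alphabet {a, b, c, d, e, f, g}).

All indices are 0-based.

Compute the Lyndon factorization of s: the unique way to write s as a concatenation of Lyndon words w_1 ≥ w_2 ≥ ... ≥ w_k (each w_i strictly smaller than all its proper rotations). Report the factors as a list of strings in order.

["d", "c", "aabfbccffdbggc"]

emit factor 1: 'd' (i=0, period=1)
emit factor 2: 'c' (i=1, period=1)
emit factor 3: 'aabfbccffdbggc' (i=2, period=14)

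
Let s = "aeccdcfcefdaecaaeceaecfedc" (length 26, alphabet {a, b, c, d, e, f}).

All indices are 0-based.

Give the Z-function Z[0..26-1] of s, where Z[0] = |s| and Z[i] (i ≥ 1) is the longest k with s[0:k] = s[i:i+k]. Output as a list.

[26, 0, 0, 0, 0, 0, 0, 0, 0, 0, 0, 3, 0, 0, 1, 3, 0, 0, 0, 3, 0, 0, 0, 0, 0, 0]

Z[0]=26
i=1: fresh scan; Z[1]=0
i=2: fresh scan; Z[2]=0
i=3: fresh scan; Z[3]=0
i=4: fresh scan; Z[4]=0
i=5: fresh scan; Z[5]=0
i=6: fresh scan; Z[6]=0
i=7: fresh scan; Z[7]=0
i=8: fresh scan; Z[8]=0
i=9: fresh scan; Z[9]=0
i=10: fresh scan; Z[10]=0
i=11: fresh scan; Z[11]=3 grow→box=[11,14)
i=12: min(r-i=2, Z[1]=0)=0; Z[12]=0
i=13: min(r-i=1, Z[2]=0)=0; Z[13]=0
i=14: fresh scan; Z[14]=1 grow→box=[14,15)
i=15: fresh scan; Z[15]=3 grow→box=[15,18)
i=16: min(r-i=2, Z[1]=0)=0; Z[16]=0
i=17: min(r-i=1, Z[2]=0)=0; Z[17]=0
i=18: fresh scan; Z[18]=0
i=19: fresh scan; Z[19]=3 grow→box=[19,22)
i=20: min(r-i=2, Z[1]=0)=0; Z[20]=0
i=21: min(r-i=1, Z[2]=0)=0; Z[21]=0
i=22: fresh scan; Z[22]=0
i=23: fresh scan; Z[23]=0
i=24: fresh scan; Z[24]=0
i=25: fresh scan; Z[25]=0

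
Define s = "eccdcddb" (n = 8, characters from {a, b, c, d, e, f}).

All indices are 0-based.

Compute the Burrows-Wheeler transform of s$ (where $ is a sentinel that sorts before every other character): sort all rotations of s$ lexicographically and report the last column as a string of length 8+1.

bdecddcc$

rank  rotation   last
    0  $eccdcddb  b
    1  b$eccdcdd  d
    2  ccdcddb$e  e
    3  cdcddb$ec  c
    4  cddb$eccd  d
    5  db$eccdcd  d
    6  dcddb$ecc  c
    7  ddb$eccdc  c
    8  eccdcddb$  $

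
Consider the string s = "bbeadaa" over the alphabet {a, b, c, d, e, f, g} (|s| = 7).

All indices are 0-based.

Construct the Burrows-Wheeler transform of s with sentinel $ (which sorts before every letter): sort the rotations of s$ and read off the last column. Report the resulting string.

aade$bab

rank  rotation  last
    0  $bbeadaa  a
    1  a$bbeada  a
    2  aa$bbead  d
    3  adaa$bbe  e
    4  bbeadaa$  $
    5  beadaa$b  b
    6  daa$bbea  a
    7  eadaa$bb  b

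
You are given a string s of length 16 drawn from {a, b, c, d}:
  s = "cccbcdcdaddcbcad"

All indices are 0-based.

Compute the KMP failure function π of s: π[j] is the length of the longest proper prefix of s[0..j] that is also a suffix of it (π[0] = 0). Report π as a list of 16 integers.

π[0] = 0
j=1 s[j]='c': π[1]=1 (border 'c')
j=2 s[j]='c': π[2]=2 (border 'cc')
j=3 s[j]='b': k: 2→1→0; π[3]=0 (border '')
j=4 s[j]='c': π[4]=1 (border 'c')
j=5 s[j]='d': k: 1→0; π[5]=0 (border '')
j=6 s[j]='c': π[6]=1 (border 'c')
j=7 s[j]='d': k: 1→0; π[7]=0 (border '')
j=8 s[j]='a': π[8]=0 (border '')
j=9 s[j]='d': π[9]=0 (border '')
j=10 s[j]='d': π[10]=0 (border '')
j=11 s[j]='c': π[11]=1 (border 'c')
j=12 s[j]='b': k: 1→0; π[12]=0 (border '')
j=13 s[j]='c': π[13]=1 (border 'c')
j=14 s[j]='a': k: 1→0; π[14]=0 (border '')
j=15 s[j]='d': π[15]=0 (border '')

[0, 1, 2, 0, 1, 0, 1, 0, 0, 0, 0, 1, 0, 1, 0, 0]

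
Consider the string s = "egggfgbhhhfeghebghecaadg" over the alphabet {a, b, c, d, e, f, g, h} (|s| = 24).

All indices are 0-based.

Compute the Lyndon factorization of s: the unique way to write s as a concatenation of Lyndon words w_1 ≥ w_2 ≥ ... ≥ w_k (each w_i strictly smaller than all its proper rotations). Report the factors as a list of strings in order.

emit factor 1: 'egggfg' (i=0, period=6)
emit factor 2: 'bhhhfeghe' (i=6, period=9)
emit factor 3: 'bghec' (i=15, period=5)
emit factor 4: 'aadg' (i=20, period=4)

["egggfg", "bhhhfeghe", "bghec", "aadg"]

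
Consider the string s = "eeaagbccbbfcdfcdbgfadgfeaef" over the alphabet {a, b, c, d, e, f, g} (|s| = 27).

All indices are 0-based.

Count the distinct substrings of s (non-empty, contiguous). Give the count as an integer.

sorted suffixes:
  #0 SA[0]=2  'aagbccbbfcdfcdbgfadgfeaef'
  #1 SA[1]=19  'adgfeaef'
  #2 SA[2]=24  'aef'
  #3 SA[3]=3  'agbccbbfcdfcdbgfadgfeaef'
  #4 SA[4]=8  'bbfcdfcdbgfadgfeaef'
  #5 SA[5]=5  'bccbbfcdfcdbgfadgfeaef'
  #6 SA[6]=9  'bfcdfcdbgfadgfeaef'
  #7 SA[7]=16  'bgfadgfeaef'
  #8 SA[8]=7  'cbbfcdfcdbgfadgfeaef'
  #9 SA[9]=6  'ccbbfcdfcdbgfadgfeaef'
  #10 SA[10]=14  'cdbgfadgfeaef'
  #11 SA[11]=11  'cdfcdbgfadgfeaef'
  #12 SA[12]=15  'dbgfadgfeaef'
  #13 SA[13]=12  'dfcdbgfadgfeaef'
  #14 SA[14]=20  'dgfeaef'
  #15 SA[15]=1  'eaagbccbbfcdfcdbgfadgfeaef'
  #16 SA[16]=23  'eaef'
  #17 SA[17]=0  'eeaagbccbbfcdfcdbgfadgfeaef'
  #18 SA[18]=25  'ef'
  #19 SA[19]=26  'f'
  #20 SA[20]=18  'fadgfeaef'
  #21 SA[21]=13  'fcdbgfadgfeaef'
  #22 SA[22]=10  'fcdfcdbgfadgfeaef'
  #23 SA[23]=22  'feaef'
  #24 SA[24]=4  'gbccbbfcdfcdbgfadgfeaef'
  #25 SA[25]=17  'gfadgfeaef'
  #26 SA[26]=21  'gfeaef'

SA = [2, 19, 24, 3, 8, 5, 9, 16, 7, 6, 14, 11, 15, 12, 20, 1, 23, 0, 25, 26, 18, 13, 10, 22, 4, 17, 21]
rank  pair      lcp
   1  s[2:],s[19:]  1  'a'
   2  s[19:],s[24:]  1  'a'
   3  s[24:],s[3:]  1  'a'
   4  s[3:],s[8:]  0  ''
   5  s[8:],s[5:]  1  'b'
   6  s[5:],s[9:]  1  'b'
   7  s[9:],s[16:]  1  'b'
   8  s[16:],s[7:]  0  ''
   9  s[7:],s[6:]  1  'c'
  10  s[6:],s[14:]  1  'c'
  11  s[14:],s[11:]  2  'cd'
  12  s[11:],s[15:]  0  ''
  13  s[15:],s[12:]  1  'd'
  14  s[12:],s[20:]  1  'd'
  15  s[20:],s[1:]  0  ''
  16  s[1:],s[23:]  2  'ea'
  17  s[23:],s[0:]  1  'e'
  18  s[0:],s[25:]  1  'e'
  19  s[25:],s[26:]  0  ''
  20  s[26:],s[18:]  1  'f'
  21  s[18:],s[13:]  1  'f'
  22  s[13:],s[10:]  3  'fcd'
  23  s[10:],s[22:]  1  'f'
  24  s[22:],s[4:]  0  ''
  25  s[4:],s[17:]  1  'g'
  26  s[17:],s[21:]  2  'gf'

n(n+1)/2 = 27·28/2 = 378
Σ LCP = 0 + 1 + 1 + 1 + 0 + 1 + 1 + 1 + 0 + 1 + 1 + 2 + 0 + 1 + 1 + 0 + 2 + 1 + 1 + 0 + 1 + 1 + 3 + 1 + 0 + 1 + 2 = 25
distinct = 378 − 25 = 353

353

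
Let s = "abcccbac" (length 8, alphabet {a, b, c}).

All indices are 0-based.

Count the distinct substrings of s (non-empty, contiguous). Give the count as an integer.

rank→(start, suffix):
  0 → (0, 'abcccbac')
  1 → (6, 'ac')
  2 → (5, 'bac')
  3 → (1, 'bcccbac')
  4 → (7, 'c')
  5 → (4, 'cbac')
  6 → (3, 'ccbac')
  7 → (2, 'cccbac')

SA = [0, 6, 5, 1, 7, 4, 3, 2]
[i] adj suffixes → lcp
  [1] 0/6 → 1 ('a')
  [2] 6/5 → 0 ('')
  [3] 5/1 → 1 ('b')
  [4] 1/7 → 0 ('')
  [5] 7/4 → 1 ('c')
  [6] 4/3 → 1 ('c')
  [7] 3/2 → 2 ('cc')

n(n+1)/2 = 8·9/2 = 36
Σ LCP = 0 + 1 + 0 + 1 + 0 + 1 + 1 + 2 = 6
distinct = 36 − 6 = 30

30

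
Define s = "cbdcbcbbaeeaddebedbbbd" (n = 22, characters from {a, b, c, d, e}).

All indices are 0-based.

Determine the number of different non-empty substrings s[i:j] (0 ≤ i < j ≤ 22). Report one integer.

231

rank→(start, suffix):
  0 → (11, 'addebedbbbd')
  1 → (8, 'aeeaddebedbbbd')
  2 → (7, 'baeeaddebedbbbd')
  3 → (6, 'bbaeeaddebedbbbd')
  4 → (18, 'bbbd')
  5 → (19, 'bbd')
  6 → (4, 'bcbbaeeaddebedbbbd')
  7 → (20, 'bd')
  8 → (1, 'bdcbcbbaeeaddebedbbbd')
  9 → (15, 'bedbbbd')
  10 → (5, 'cbbaeeaddebedbbbd')
  11 → (3, 'cbcbbaeeaddebedbbbd')
  12 → (0, 'cbdcbcbbaeeaddebedbbbd')
  13 → (21, 'd')
  14 → (17, 'dbbbd')
  15 → (2, 'dcbcbbaeeaddebedbbbd')
  16 → (12, 'ddebedbbbd')
  17 → (13, 'debedbbbd')
  18 → (10, 'eaddebedbbbd')
  19 → (14, 'ebedbbbd')
  20 → (16, 'edbbbd')
  21 → (9, 'eeaddebedbbbd')

SA = [11, 8, 7, 6, 18, 19, 4, 20, 1, 15, 5, 3, 0, 21, 17, 2, 12, 13, 10, 14, 16, 9]
[i] adj suffixes → lcp
  [1] 11/8 → 1 ('a')
  [2] 8/7 → 0 ('')
  [3] 7/6 → 1 ('b')
  [4] 6/18 → 2 ('bb')
  [5] 18/19 → 2 ('bb')
  [6] 19/4 → 1 ('b')
  [7] 4/20 → 1 ('b')
  [8] 20/1 → 2 ('bd')
  [9] 1/15 → 1 ('b')
  [10] 15/5 → 0 ('')
  [11] 5/3 → 2 ('cb')
  [12] 3/0 → 2 ('cb')
  [13] 0/21 → 0 ('')
  [14] 21/17 → 1 ('d')
  [15] 17/2 → 1 ('d')
  [16] 2/12 → 1 ('d')
  [17] 12/13 → 1 ('d')
  [18] 13/10 → 0 ('')
  [19] 10/14 → 1 ('e')
  [20] 14/16 → 1 ('e')
  [21] 16/9 → 1 ('e')

n(n+1)/2 = 22·23/2 = 253
Σ LCP = 0 + 1 + 0 + 1 + 2 + 2 + 1 + 1 + 2 + 1 + 0 + 2 + 2 + 0 + 1 + 1 + 1 + 1 + 0 + 1 + 1 + 1 = 22
distinct = 253 − 22 = 231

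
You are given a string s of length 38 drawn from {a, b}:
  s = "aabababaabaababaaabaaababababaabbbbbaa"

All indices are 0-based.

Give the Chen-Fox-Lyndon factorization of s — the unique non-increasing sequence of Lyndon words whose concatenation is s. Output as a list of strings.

emit factor 1: 'aababab' (i=0, period=7)
emit factor 2: 'aabaabab' (i=7, period=8)
emit factor 3: 'aaabaaababababaabbbbb' (i=15, period=21)
emit factor 4: 'a' (i=36, period=1)
emit factor 5: 'a' (i=37, period=1)

["aababab", "aabaabab", "aaabaaababababaabbbbb", "a", "a"]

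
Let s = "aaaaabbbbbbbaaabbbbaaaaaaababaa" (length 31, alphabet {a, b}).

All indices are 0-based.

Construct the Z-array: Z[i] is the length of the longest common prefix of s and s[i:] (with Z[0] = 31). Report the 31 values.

Z[0]=31
i=1: outside box; Z[1]=4 extend→box=[1,5)
i=2: min(r-i=3, Z[1]=4)=3; Z[2]=3
i=3: min(r-i=2, Z[2]=3)=2; Z[3]=2
i=4: min(r-i=1, Z[3]=2)=1; Z[4]=1
i=5: outside box; Z[5]=0
i=6: outside box; Z[6]=0
i=7: outside box; Z[7]=0
i=8: outside box; Z[8]=0
i=9: outside box; Z[9]=0
i=10: outside box; Z[10]=0
i=11: outside box; Z[11]=0
i=12: outside box; Z[12]=3 extend→box=[12,15)
i=13: min(r-i=2, Z[1]=4)=2; Z[13]=2
i=14: min(r-i=1, Z[2]=3)=1; Z[14]=1
i=15: outside box; Z[15]=0
i=16: outside box; Z[16]=0
i=17: outside box; Z[17]=0
i=18: outside box; Z[18]=0
i=19: outside box; Z[19]=5 extend→box=[19,24)
i=20: min(r-i=4, Z[1]=4)=4; Z[20]=5 extend→box=[20,25)
i=21: min(r-i=4, Z[1]=4)=4; Z[21]=6 extend→box=[21,27)
i=22: min(r-i=5, Z[1]=4)=4; Z[22]=4
i=23: min(r-i=4, Z[2]=3)=3; Z[23]=3
i=24: min(r-i=3, Z[3]=2)=2; Z[24]=2
i=25: min(r-i=2, Z[4]=1)=1; Z[25]=1
i=26: min(r-i=1, Z[5]=0)=0; Z[26]=0
i=27: outside box; Z[27]=1 extend→box=[27,28)
i=28: outside box; Z[28]=0
i=29: outside box; Z[29]=2 extend→box=[29,31)
i=30: min(r-i=1, Z[1]=4)=1; Z[30]=1

[31, 4, 3, 2, 1, 0, 0, 0, 0, 0, 0, 0, 3, 2, 1, 0, 0, 0, 0, 5, 5, 6, 4, 3, 2, 1, 0, 1, 0, 2, 1]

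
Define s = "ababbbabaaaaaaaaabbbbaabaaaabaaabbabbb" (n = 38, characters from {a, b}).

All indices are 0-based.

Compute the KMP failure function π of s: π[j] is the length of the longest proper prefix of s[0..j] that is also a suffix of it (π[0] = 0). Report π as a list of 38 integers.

[0, 0, 1, 2, 0, 0, 1, 2, 3, 1, 1, 1, 1, 1, 1, 1, 1, 2, 0, 0, 0, 1, 1, 2, 3, 1, 1, 1, 2, 3, 1, 1, 2, 0, 1, 2, 0, 0]

π[0] = 0
j=1 s[j]='b': π[1]=0 (border '')
j=2 s[j]='a': π[2]=1 (border 'a')
j=3 s[j]='b': π[3]=2 (border 'ab')
j=4 s[j]='b': k: 2→0; π[4]=0 (border '')
j=5 s[j]='b': π[5]=0 (border '')
j=6 s[j]='a': π[6]=1 (border 'a')
j=7 s[j]='b': π[7]=2 (border 'ab')
j=8 s[j]='a': π[8]=3 (border 'aba')
j=9 s[j]='a': k: 3→1→0; π[9]=1 (border 'a')
j=10 s[j]='a': k: 1→0; π[10]=1 (border 'a')
j=11 s[j]='a': k: 1→0; π[11]=1 (border 'a')
j=12 s[j]='a': k: 1→0; π[12]=1 (border 'a')
j=13 s[j]='a': k: 1→0; π[13]=1 (border 'a')
j=14 s[j]='a': k: 1→0; π[14]=1 (border 'a')
j=15 s[j]='a': k: 1→0; π[15]=1 (border 'a')
j=16 s[j]='a': k: 1→0; π[16]=1 (border 'a')
j=17 s[j]='b': π[17]=2 (border 'ab')
j=18 s[j]='b': k: 2→0; π[18]=0 (border '')
j=19 s[j]='b': π[19]=0 (border '')
j=20 s[j]='b': π[20]=0 (border '')
j=21 s[j]='a': π[21]=1 (border 'a')
j=22 s[j]='a': k: 1→0; π[22]=1 (border 'a')
j=23 s[j]='b': π[23]=2 (border 'ab')
j=24 s[j]='a': π[24]=3 (border 'aba')
j=25 s[j]='a': k: 3→1→0; π[25]=1 (border 'a')
j=26 s[j]='a': k: 1→0; π[26]=1 (border 'a')
j=27 s[j]='a': k: 1→0; π[27]=1 (border 'a')
j=28 s[j]='b': π[28]=2 (border 'ab')
j=29 s[j]='a': π[29]=3 (border 'aba')
j=30 s[j]='a': k: 3→1→0; π[30]=1 (border 'a')
j=31 s[j]='a': k: 1→0; π[31]=1 (border 'a')
j=32 s[j]='b': π[32]=2 (border 'ab')
j=33 s[j]='b': k: 2→0; π[33]=0 (border '')
j=34 s[j]='a': π[34]=1 (border 'a')
j=35 s[j]='b': π[35]=2 (border 'ab')
j=36 s[j]='b': k: 2→0; π[36]=0 (border '')
j=37 s[j]='b': π[37]=0 (border '')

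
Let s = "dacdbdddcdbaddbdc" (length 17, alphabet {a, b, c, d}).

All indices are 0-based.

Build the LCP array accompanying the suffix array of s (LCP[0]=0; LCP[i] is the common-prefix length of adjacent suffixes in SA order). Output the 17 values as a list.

[0, 1, 0, 1, 2, 0, 1, 3, 0, 1, 2, 3, 1, 2, 1, 2, 2]

sorted suffixes:
  #0 SA[0]=1  'acdbdddcdbaddbdc'
  #1 SA[1]=11  'addbdc'
  #2 SA[2]=10  'baddbdc'
  #3 SA[3]=14  'bdc'
  #4 SA[4]=4  'bdddcdbaddbdc'
  #5 SA[5]=16  'c'
  #6 SA[6]=8  'cdbaddbdc'
  #7 SA[7]=2  'cdbdddcdbaddbdc'
  #8 SA[8]=0  'dacdbdddcdbaddbdc'
  #9 SA[9]=9  'dbaddbdc'
  #10 SA[10]=13  'dbdc'
  #11 SA[11]=3  'dbdddcdbaddbdc'
  #12 SA[12]=15  'dc'
  #13 SA[13]=7  'dcdbaddbdc'
  #14 SA[14]=12  'ddbdc'
  #15 SA[15]=6  'ddcdbaddbdc'
  #16 SA[16]=5  'dddcdbaddbdc'

SA = [1, 11, 10, 14, 4, 16, 8, 2, 0, 9, 13, 3, 15, 7, 12, 6, 5]
i: (SA[i-1],SA[i]) lcp shared
  1: (1,11) 1 'a'
  2: (11,10) 0 ''
  3: (10,14) 1 'b'
  4: (14,4) 2 'bd'
  5: (4,16) 0 ''
  6: (16,8) 1 'c'
  7: (8,2) 3 'cdb'
  8: (2,0) 0 ''
  9: (0,9) 1 'd'
  10: (9,13) 2 'db'
  11: (13,3) 3 'dbd'
  12: (3,15) 1 'd'
  13: (15,7) 2 'dc'
  14: (7,12) 1 'd'
  15: (12,6) 2 'dd'
  16: (6,5) 2 'dd'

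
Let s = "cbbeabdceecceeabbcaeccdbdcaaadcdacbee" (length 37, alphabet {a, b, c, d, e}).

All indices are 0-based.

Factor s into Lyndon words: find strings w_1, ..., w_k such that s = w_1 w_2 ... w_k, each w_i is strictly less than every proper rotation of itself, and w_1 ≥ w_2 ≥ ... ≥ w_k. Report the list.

["c", "bbe", "abdceeccee", "abbcaeccdbdc", "aaadcdacbee"]

emit factor 1: 'c' (i=0, period=1)
emit factor 2: 'bbe' (i=1, period=3)
emit factor 3: 'abdceeccee' (i=4, period=10)
emit factor 4: 'abbcaeccdbdc' (i=14, period=12)
emit factor 5: 'aaadcdacbee' (i=26, period=11)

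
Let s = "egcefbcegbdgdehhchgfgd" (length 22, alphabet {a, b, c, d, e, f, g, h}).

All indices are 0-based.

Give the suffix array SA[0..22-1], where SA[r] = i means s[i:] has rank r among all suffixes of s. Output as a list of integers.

[5, 9, 2, 6, 16, 21, 12, 10, 3, 7, 0, 13, 4, 19, 8, 1, 20, 11, 18, 15, 17, 14]

rank→(start, suffix):
  0 → (5, 'bcegbdgdehhchgfgd')
  1 → (9, 'bdgdehhchgfgd')
  2 → (2, 'cefbcegbdgdehhchgfgd')
  3 → (6, 'cegbdgdehhchgfgd')
  4 → (16, 'chgfgd')
  5 → (21, 'd')
  6 → (12, 'dehhchgfgd')
  7 → (10, 'dgdehhchgfgd')
  8 → (3, 'efbcegbdgdehhchgfgd')
  9 → (7, 'egbdgdehhchgfgd')
  10 → (0, 'egcefbcegbdgdehhchgfgd')
  11 → (13, 'ehhchgfgd')
  12 → (4, 'fbcegbdgdehhchgfgd')
  13 → (19, 'fgd')
  14 → (8, 'gbdgdehhchgfgd')
  15 → (1, 'gcefbcegbdgdehhchgfgd')
  16 → (20, 'gd')
  17 → (11, 'gdehhchgfgd')
  18 → (18, 'gfgd')
  19 → (15, 'hchgfgd')
  20 → (17, 'hgfgd')
  21 → (14, 'hhchgfgd')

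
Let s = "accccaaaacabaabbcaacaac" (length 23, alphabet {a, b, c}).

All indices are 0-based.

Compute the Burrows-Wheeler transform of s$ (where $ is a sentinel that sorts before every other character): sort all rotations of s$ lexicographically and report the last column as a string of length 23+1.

rank  rotation                  last
    0  $accccaaaacabaabbcaacaac  c
    1  aaaacabaabbcaacaac$acccc  c
    2  aaacabaabbcaacaac$acccca  a
    3  aabbcaacaac$accccaaaacab  b
    4  aac$accccaaaacabaabbcaac  c
    5  aacaac$accccaaaacabaabbc  c
    6  aacabaabbcaacaac$accccaa  a
    7  abaabbcaacaac$accccaaaac  c
    8  abbcaacaac$accccaaaacaba  a
    9  ac$accccaaaacabaabbcaaca  a
   10  acaac$accccaaaacabaabbca  a
   11  acabaabbcaacaac$accccaaa  a
   12  accccaaaacabaabbcaacaac$  $
   13  baabbcaacaac$accccaaaaca  a
   14  bbcaacaac$accccaaaacabaa  a
   15  bcaacaac$accccaaaacabaab  b
   16  c$accccaaaacabaabbcaacaa  a
   17  caaaacabaabbcaacaac$accc  c
   18  caac$accccaaaacabaabbcaa  a
   19  caacaac$accccaaaacabaabb  b
   20  cabaabbcaacaac$accccaaaa  a
   21  ccaaaacabaabbcaacaac$acc  c
   22  cccaaaacabaabbcaacaac$ac  c
   23  ccccaaaacabaabbcaacaac$a  a

ccabccacaaaa$aabacabacca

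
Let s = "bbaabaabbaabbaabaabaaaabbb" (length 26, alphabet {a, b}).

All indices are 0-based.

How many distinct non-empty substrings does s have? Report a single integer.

253

sorted suffixes:
  #0 SA[0]=19  'aaaabbb'
  #1 SA[1]=20  'aaabbb'
  #2 SA[2]=16  'aabaaaabbb'
  #3 SA[3]=13  'aabaabaaaabbb'
  #4 SA[4]=2  'aabaabbaabbaabaabaaaabbb'
  #5 SA[5]=9  'aabbaabaabaaaabbb'
  #6 SA[6]=5  'aabbaabbaabaabaaaabbb'
  #7 SA[7]=21  'aabbb'
  #8 SA[8]=17  'abaaaabbb'
  #9 SA[9]=14  'abaabaaaabbb'
  #10 SA[10]=3  'abaabbaabbaabaabaaaabbb'
  #11 SA[11]=10  'abbaabaabaaaabbb'
  #12 SA[12]=6  'abbaabbaabaabaaaabbb'
  #13 SA[13]=22  'abbb'
  #14 SA[14]=25  'b'
  #15 SA[15]=18  'baaaabbb'
  #16 SA[16]=15  'baabaaaabbb'
  #17 SA[17]=12  'baabaabaaaabbb'
  #18 SA[18]=1  'baabaabbaabbaabaabaaaabbb'
  #19 SA[19]=8  'baabbaabaabaaaabbb'
  #20 SA[20]=4  'baabbaabbaabaabaaaabbb'
  #21 SA[21]=24  'bb'
  #22 SA[22]=11  'bbaabaabaaaabbb'
  #23 SA[23]=0  'bbaabaabbaabbaabaabaaaabbb'
  #24 SA[24]=7  'bbaabbaabaabaaaabbb'
  #25 SA[25]=23  'bbb'

SA = [19, 20, 16, 13, 2, 9, 5, 21, 17, 14, 3, 10, 6, 22, 25, 18, 15, 12, 1, 8, 4, 24, 11, 0, 7, 23]
[i] adj suffixes → lcp
  [1] 19/20 → 3 ('aaa')
  [2] 20/16 → 2 ('aa')
  [3] 16/13 → 5 ('aabaa')
  [4] 13/2 → 6 ('aabaab')
  [5] 2/9 → 3 ('aab')
  [6] 9/5 → 7 ('aabbaab')
  [7] 5/21 → 4 ('aabb')
  [8] 21/17 → 1 ('a')
  [9] 17/14 → 4 ('abaa')
  [10] 14/3 → 5 ('abaab')
  [11] 3/10 → 2 ('ab')
  [12] 10/6 → 6 ('abbaab')
  [13] 6/22 → 3 ('abb')
  [14] 22/25 → 0 ('')
  [15] 25/18 → 1 ('b')
  [16] 18/15 → 3 ('baa')
  [17] 15/12 → 6 ('baabaa')
  [18] 12/1 → 7 ('baabaab')
  [19] 1/8 → 4 ('baab')
  [20] 8/4 → 8 ('baabbaab')
  [21] 4/24 → 1 ('b')
  [22] 24/11 → 2 ('bb')
  [23] 11/0 → 8 ('bbaabaab')
  [24] 0/7 → 5 ('bbaab')
  [25] 7/23 → 2 ('bb')

n(n+1)/2 = 26·27/2 = 351
Σ LCP = 0 + 3 + 2 + 5 + 6 + 3 + 7 + 4 + 1 + 4 + 5 + 2 + 6 + 3 + 0 + 1 + 3 + 6 + 7 + 4 + 8 + 1 + 2 + 8 + 5 + 2 = 98
distinct = 351 − 98 = 253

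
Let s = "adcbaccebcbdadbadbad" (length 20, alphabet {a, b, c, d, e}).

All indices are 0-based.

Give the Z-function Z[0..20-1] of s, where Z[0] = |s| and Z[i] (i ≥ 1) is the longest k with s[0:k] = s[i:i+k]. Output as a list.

Z[0]=20
i=1: i≥r, start 0; Z[1]=0
i=2: i≥r, start 0; Z[2]=0
i=3: i≥r, start 0; Z[3]=0
i=4: i≥r, start 0; Z[4]=1 scan→box=[4,5)
i=5: i≥r, start 0; Z[5]=0
i=6: i≥r, start 0; Z[6]=0
i=7: i≥r, start 0; Z[7]=0
i=8: i≥r, start 0; Z[8]=0
i=9: i≥r, start 0; Z[9]=0
i=10: i≥r, start 0; Z[10]=0
i=11: i≥r, start 0; Z[11]=0
i=12: i≥r, start 0; Z[12]=2 scan→box=[12,14)
i=13: min(r-i=1, Z[1]=0)=0; Z[13]=0
i=14: i≥r, start 0; Z[14]=0
i=15: i≥r, start 0; Z[15]=2 scan→box=[15,17)
i=16: min(r-i=1, Z[1]=0)=0; Z[16]=0
i=17: i≥r, start 0; Z[17]=0
i=18: i≥r, start 0; Z[18]=2 scan→box=[18,20)
i=19: min(r-i=1, Z[1]=0)=0; Z[19]=0

[20, 0, 0, 0, 1, 0, 0, 0, 0, 0, 0, 0, 2, 0, 0, 2, 0, 0, 2, 0]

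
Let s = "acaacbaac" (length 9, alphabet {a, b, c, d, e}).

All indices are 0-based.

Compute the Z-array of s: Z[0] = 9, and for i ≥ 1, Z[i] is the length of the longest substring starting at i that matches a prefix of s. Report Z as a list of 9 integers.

[9, 0, 1, 2, 0, 0, 1, 2, 0]

Z[0]=9
i=1: outside box; Z[1]=0
i=2: outside box; Z[2]=1 scan→box=[2,3)
i=3: outside box; Z[3]=2 scan→box=[3,5)
i=4: min(r-i=1, Z[1]=0)=0; Z[4]=0
i=5: outside box; Z[5]=0
i=6: outside box; Z[6]=1 scan→box=[6,7)
i=7: outside box; Z[7]=2 scan→box=[7,9)
i=8: min(r-i=1, Z[1]=0)=0; Z[8]=0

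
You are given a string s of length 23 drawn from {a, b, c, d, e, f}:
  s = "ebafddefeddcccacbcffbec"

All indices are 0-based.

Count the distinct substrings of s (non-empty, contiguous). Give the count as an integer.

rank→(start, suffix):
  0 → (14, 'acbcffbec')
  1 → (2, 'afddefeddcccacbcffbec')
  2 → (1, 'bafddefeddcccacbcffbec')
  3 → (16, 'bcffbec')
  4 → (20, 'bec')
  5 → (22, 'c')
  6 → (13, 'cacbcffbec')
  7 → (15, 'cbcffbec')
  8 → (12, 'ccacbcffbec')
  9 → (11, 'cccacbcffbec')
  10 → (17, 'cffbec')
  11 → (10, 'dcccacbcffbec')
  12 → (9, 'ddcccacbcffbec')
  13 → (4, 'ddefeddcccacbcffbec')
  14 → (5, 'defeddcccacbcffbec')
  15 → (0, 'ebafddefeddcccacbcffbec')
  16 → (21, 'ec')
  17 → (8, 'eddcccacbcffbec')
  18 → (6, 'efeddcccacbcffbec')
  19 → (19, 'fbec')
  20 → (3, 'fddefeddcccacbcffbec')
  21 → (7, 'feddcccacbcffbec')
  22 → (18, 'ffbec')

SA = [14, 2, 1, 16, 20, 22, 13, 15, 12, 11, 17, 10, 9, 4, 5, 0, 21, 8, 6, 19, 3, 7, 18]
[i] adj suffixes → lcp
  [1] 14/2 → 1 ('a')
  [2] 2/1 → 0 ('')
  [3] 1/16 → 1 ('b')
  [4] 16/20 → 1 ('b')
  [5] 20/22 → 0 ('')
  [6] 22/13 → 1 ('c')
  [7] 13/15 → 1 ('c')
  [8] 15/12 → 1 ('c')
  [9] 12/11 → 2 ('cc')
  [10] 11/17 → 1 ('c')
  [11] 17/10 → 0 ('')
  [12] 10/9 → 1 ('d')
  [13] 9/4 → 2 ('dd')
  [14] 4/5 → 1 ('d')
  [15] 5/0 → 0 ('')
  [16] 0/21 → 1 ('e')
  [17] 21/8 → 1 ('e')
  [18] 8/6 → 1 ('e')
  [19] 6/19 → 0 ('')
  [20] 19/3 → 1 ('f')
  [21] 3/7 → 1 ('f')
  [22] 7/18 → 1 ('f')

n(n+1)/2 = 23·24/2 = 276
Σ LCP = 0 + 1 + 0 + 1 + 1 + 0 + 1 + 1 + 1 + 2 + 1 + 0 + 1 + 2 + 1 + 0 + 1 + 1 + 1 + 0 + 1 + 1 + 1 = 19
distinct = 276 − 19 = 257

257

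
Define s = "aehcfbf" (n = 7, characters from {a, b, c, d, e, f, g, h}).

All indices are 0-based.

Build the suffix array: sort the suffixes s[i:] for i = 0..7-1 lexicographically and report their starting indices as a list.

rank | idx | suffix
   0 |   0 | aehcfbf
   1 |   5 | bf
   2 |   3 | cfbf
   3 |   1 | ehcfbf
   4 |   6 | f
   5 |   4 | fbf
   6 |   2 | hcfbf

[0, 5, 3, 1, 6, 4, 2]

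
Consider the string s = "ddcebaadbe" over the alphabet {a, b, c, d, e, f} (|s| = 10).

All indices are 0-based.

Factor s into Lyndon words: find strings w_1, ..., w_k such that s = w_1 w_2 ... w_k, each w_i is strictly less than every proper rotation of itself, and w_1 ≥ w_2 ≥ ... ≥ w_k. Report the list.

["d", "d", "ce", "b", "aadbe"]

emit factor 1: 'd' (i=0, period=1)
emit factor 2: 'd' (i=1, period=1)
emit factor 3: 'ce' (i=2, period=2)
emit factor 4: 'b' (i=4, period=1)
emit factor 5: 'aadbe' (i=5, period=5)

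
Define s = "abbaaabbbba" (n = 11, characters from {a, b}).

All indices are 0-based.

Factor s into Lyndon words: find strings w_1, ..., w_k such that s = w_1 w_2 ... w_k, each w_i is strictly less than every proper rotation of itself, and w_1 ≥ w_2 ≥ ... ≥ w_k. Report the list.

emit factor 1: 'abb' (i=0, period=3)
emit factor 2: 'aaabbbb' (i=3, period=7)
emit factor 3: 'a' (i=10, period=1)

["abb", "aaabbbb", "a"]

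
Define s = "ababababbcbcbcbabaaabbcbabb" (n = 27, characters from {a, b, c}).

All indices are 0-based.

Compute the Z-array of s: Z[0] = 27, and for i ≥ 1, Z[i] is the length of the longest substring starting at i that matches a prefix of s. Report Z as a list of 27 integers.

Z[0]=27
i=1: outside box; Z[1]=0
i=2: outside box; Z[2]=6 scan→box=[2,8)
i=3: min(r-i=5, Z[1]=0)=0; Z[3]=0
i=4: min(r-i=4, Z[2]=6)=4; Z[4]=4
i=5: min(r-i=3, Z[3]=0)=0; Z[5]=0
i=6: min(r-i=2, Z[4]=4)=2; Z[6]=2
i=7: min(r-i=1, Z[5]=0)=0; Z[7]=0
i=8: outside box; Z[8]=0
i=9: outside box; Z[9]=0
i=10: outside box; Z[10]=0
i=11: outside box; Z[11]=0
i=12: outside box; Z[12]=0
i=13: outside box; Z[13]=0
i=14: outside box; Z[14]=0
i=15: outside box; Z[15]=3 scan→box=[15,18)
i=16: min(r-i=2, Z[1]=0)=0; Z[16]=0
i=17: min(r-i=1, Z[2]=6)=1; Z[17]=1
i=18: outside box; Z[18]=1 scan→box=[18,19)
i=19: outside box; Z[19]=2 scan→box=[19,21)
i=20: min(r-i=1, Z[1]=0)=0; Z[20]=0
i=21: outside box; Z[21]=0
i=22: outside box; Z[22]=0
i=23: outside box; Z[23]=0
i=24: outside box; Z[24]=2 scan→box=[24,26)
i=25: min(r-i=1, Z[1]=0)=0; Z[25]=0
i=26: outside box; Z[26]=0

[27, 0, 6, 0, 4, 0, 2, 0, 0, 0, 0, 0, 0, 0, 0, 3, 0, 1, 1, 2, 0, 0, 0, 0, 2, 0, 0]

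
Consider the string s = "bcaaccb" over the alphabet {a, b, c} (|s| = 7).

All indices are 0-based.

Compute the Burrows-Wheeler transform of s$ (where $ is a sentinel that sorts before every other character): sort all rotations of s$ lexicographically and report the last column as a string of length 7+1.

rank  rotation  last
    0  $bcaaccb  b
    1  aaccb$bc  c
    2  accb$bca  a
    3  b$bcaacc  c
    4  bcaaccb$  $
    5  caaccb$b  b
    6  cb$bcaac  c
    7  ccb$bcaa  a

bcac$bca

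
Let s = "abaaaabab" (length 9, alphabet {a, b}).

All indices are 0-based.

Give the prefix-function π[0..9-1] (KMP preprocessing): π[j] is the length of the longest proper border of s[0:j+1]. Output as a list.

π[0] = 0
j=1 s[j]='b': π[1]=0 (border '')
j=2 s[j]='a': π[2]=1 (border 'a')
j=3 s[j]='a': k: 1→0; π[3]=1 (border 'a')
j=4 s[j]='a': k: 1→0; π[4]=1 (border 'a')
j=5 s[j]='a': k: 1→0; π[5]=1 (border 'a')
j=6 s[j]='b': π[6]=2 (border 'ab')
j=7 s[j]='a': π[7]=3 (border 'aba')
j=8 s[j]='b': k: 3→1; π[8]=2 (border 'ab')

[0, 0, 1, 1, 1, 1, 2, 3, 2]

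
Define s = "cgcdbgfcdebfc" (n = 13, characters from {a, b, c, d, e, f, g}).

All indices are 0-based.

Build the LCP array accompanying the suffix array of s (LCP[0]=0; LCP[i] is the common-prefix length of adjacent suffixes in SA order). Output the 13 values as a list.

rank | idx | suffix
   0 |  10 | bfc
   1 |   4 | bgfcdebfc
   2 |  12 | c
   3 |   2 | cdbgfcdebfc
   4 |   7 | cdebfc
   5 |   0 | cgcdbgfcdebfc
   6 |   3 | dbgfcdebfc
   7 |   8 | debfc
   8 |   9 | ebfc
   9 |  11 | fc
  10 |   6 | fcdebfc
  11 |   1 | gcdbgfcdebfc
  12 |   5 | gfcdebfc

SA = [10, 4, 12, 2, 7, 0, 3, 8, 9, 11, 6, 1, 5]
[i] adj suffixes → lcp
  [1] 10/4 → 1 ('b')
  [2] 4/12 → 0 ('')
  [3] 12/2 → 1 ('c')
  [4] 2/7 → 2 ('cd')
  [5] 7/0 → 1 ('c')
  [6] 0/3 → 0 ('')
  [7] 3/8 → 1 ('d')
  [8] 8/9 → 0 ('')
  [9] 9/11 → 0 ('')
  [10] 11/6 → 2 ('fc')
  [11] 6/1 → 0 ('')
  [12] 1/5 → 1 ('g')

[0, 1, 0, 1, 2, 1, 0, 1, 0, 0, 2, 0, 1]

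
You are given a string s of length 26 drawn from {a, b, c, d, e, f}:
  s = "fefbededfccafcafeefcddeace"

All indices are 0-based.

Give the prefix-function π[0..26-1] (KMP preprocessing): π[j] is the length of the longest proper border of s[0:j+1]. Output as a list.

[0, 0, 1, 0, 0, 0, 0, 0, 1, 0, 0, 0, 1, 0, 0, 1, 2, 0, 1, 0, 0, 0, 0, 0, 0, 0]

π[0] = 0
j=1 s[j]='e': π[1]=0 (border '')
j=2 s[j]='f': π[2]=1 (border 'f')
j=3 s[j]='b': k: 1→0; π[3]=0 (border '')
j=4 s[j]='e': π[4]=0 (border '')
j=5 s[j]='d': π[5]=0 (border '')
j=6 s[j]='e': π[6]=0 (border '')
j=7 s[j]='d': π[7]=0 (border '')
j=8 s[j]='f': π[8]=1 (border 'f')
j=9 s[j]='c': k: 1→0; π[9]=0 (border '')
j=10 s[j]='c': π[10]=0 (border '')
j=11 s[j]='a': π[11]=0 (border '')
j=12 s[j]='f': π[12]=1 (border 'f')
j=13 s[j]='c': k: 1→0; π[13]=0 (border '')
j=14 s[j]='a': π[14]=0 (border '')
j=15 s[j]='f': π[15]=1 (border 'f')
j=16 s[j]='e': π[16]=2 (border 'fe')
j=17 s[j]='e': k: 2→0; π[17]=0 (border '')
j=18 s[j]='f': π[18]=1 (border 'f')
j=19 s[j]='c': k: 1→0; π[19]=0 (border '')
j=20 s[j]='d': π[20]=0 (border '')
j=21 s[j]='d': π[21]=0 (border '')
j=22 s[j]='e': π[22]=0 (border '')
j=23 s[j]='a': π[23]=0 (border '')
j=24 s[j]='c': π[24]=0 (border '')
j=25 s[j]='e': π[25]=0 (border '')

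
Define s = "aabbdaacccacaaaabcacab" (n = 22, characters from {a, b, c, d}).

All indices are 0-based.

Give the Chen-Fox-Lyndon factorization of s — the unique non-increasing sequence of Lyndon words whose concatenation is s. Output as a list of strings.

["aabbdaacccac", "aaaabcacab"]

emit factor 1: 'aabbdaacccac' (i=0, period=12)
emit factor 2: 'aaaabcacab' (i=12, period=10)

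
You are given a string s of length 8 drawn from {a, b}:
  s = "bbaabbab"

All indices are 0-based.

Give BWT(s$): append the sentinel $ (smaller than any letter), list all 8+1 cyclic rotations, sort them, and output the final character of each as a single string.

rank  rotation   last
    0  $bbaabbab  b
    1  aabbab$bb  b
    2  ab$bbaabb  b
    3  abbab$bba  a
    4  b$bbaabba  a
    5  baabbab$b  b
    6  bab$bbaab  b
    7  bbaabbab$  $
    8  bbab$bbaa  a

bbbaabb$a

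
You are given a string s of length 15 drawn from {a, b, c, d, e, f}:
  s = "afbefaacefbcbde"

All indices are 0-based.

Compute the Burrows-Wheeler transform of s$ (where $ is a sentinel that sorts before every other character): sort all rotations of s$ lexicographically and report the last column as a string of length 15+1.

rank  rotation          last
    0  $afbefaacefbcbde  e
    1  aacefbcbde$afbef  f
    2  acefbcbde$afbefa  a
    3  afbefaacefbcbde$  $
    4  bcbde$afbefaacef  f
    5  bde$afbefaacefbc  c
    6  befaacefbcbde$af  f
    7  cbde$afbefaacefb  b
    8  cefbcbde$afbefaa  a
    9  de$afbefaacefbcb  b
   10  e$afbefaacefbcbd  d
   11  efaacefbcbde$afb  b
   12  efbcbde$afbefaac  c
   13  faacefbcbde$afbe  e
   14  fbcbde$afbefaace  e
   15  fbefaacefbcbde$a  a

efa$fcfbabdbceea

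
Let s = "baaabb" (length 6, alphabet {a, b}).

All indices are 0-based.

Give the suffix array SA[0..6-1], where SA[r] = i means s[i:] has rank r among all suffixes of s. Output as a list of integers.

sorted suffixes:
  #0 SA[0]=1  'aaabb'
  #1 SA[1]=2  'aabb'
  #2 SA[2]=3  'abb'
  #3 SA[3]=5  'b'
  #4 SA[4]=0  'baaabb'
  #5 SA[5]=4  'bb'

[1, 2, 3, 5, 0, 4]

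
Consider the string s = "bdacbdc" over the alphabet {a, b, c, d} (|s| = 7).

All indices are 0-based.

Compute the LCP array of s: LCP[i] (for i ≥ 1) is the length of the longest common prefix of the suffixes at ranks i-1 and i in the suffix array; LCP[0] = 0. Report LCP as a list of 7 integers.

[0, 0, 2, 0, 1, 0, 1]

sorted suffixes:
  #0 SA[0]=2  'acbdc'
  #1 SA[1]=0  'bdacbdc'
  #2 SA[2]=4  'bdc'
  #3 SA[3]=6  'c'
  #4 SA[4]=3  'cbdc'
  #5 SA[5]=1  'dacbdc'
  #6 SA[6]=5  'dc'

SA = [2, 0, 4, 6, 3, 1, 5]
[i] adj suffixes → lcp
  [1] 2/0 → 0 ('')
  [2] 0/4 → 2 ('bd')
  [3] 4/6 → 0 ('')
  [4] 6/3 → 1 ('c')
  [5] 3/1 → 0 ('')
  [6] 1/5 → 1 ('d')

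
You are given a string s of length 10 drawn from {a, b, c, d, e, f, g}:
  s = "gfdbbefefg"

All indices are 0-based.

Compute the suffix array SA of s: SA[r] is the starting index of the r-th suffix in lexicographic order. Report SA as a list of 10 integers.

[3, 4, 2, 5, 7, 1, 6, 8, 9, 0]

rank→(start, suffix):
  0 → (3, 'bbefefg')
  1 → (4, 'befefg')
  2 → (2, 'dbbefefg')
  3 → (5, 'efefg')
  4 → (7, 'efg')
  5 → (1, 'fdbbefefg')
  6 → (6, 'fefg')
  7 → (8, 'fg')
  8 → (9, 'g')
  9 → (0, 'gfdbbefefg')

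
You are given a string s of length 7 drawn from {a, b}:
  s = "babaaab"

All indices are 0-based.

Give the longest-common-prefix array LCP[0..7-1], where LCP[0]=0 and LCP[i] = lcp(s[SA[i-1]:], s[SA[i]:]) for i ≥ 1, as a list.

[0, 2, 1, 2, 0, 1, 2]

rank | idx | suffix
   0 |   3 | aaab
   1 |   4 | aab
   2 |   5 | ab
   3 |   1 | abaaab
   4 |   6 | b
   5 |   2 | baaab
   6 |   0 | babaaab

SA = [3, 4, 5, 1, 6, 2, 0]
[i] adj suffixes → lcp
  [1] 3/4 → 2 ('aa')
  [2] 4/5 → 1 ('a')
  [3] 5/1 → 2 ('ab')
  [4] 1/6 → 0 ('')
  [5] 6/2 → 1 ('b')
  [6] 2/0 → 2 ('ba')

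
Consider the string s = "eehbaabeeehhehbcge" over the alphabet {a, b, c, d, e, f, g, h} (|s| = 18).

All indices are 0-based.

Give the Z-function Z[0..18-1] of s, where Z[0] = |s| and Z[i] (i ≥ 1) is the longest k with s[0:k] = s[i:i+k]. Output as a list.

Z[0]=18
i=1: outside box; Z[1]=1 scan→box=[1,2)
i=2: outside box; Z[2]=0
i=3: outside box; Z[3]=0
i=4: outside box; Z[4]=0
i=5: outside box; Z[5]=0
i=6: outside box; Z[6]=0
i=7: outside box; Z[7]=2 scan→box=[7,9)
i=8: min(r-i=1, Z[1]=1)=1; Z[8]=3 scan→box=[8,11)
i=9: min(r-i=2, Z[1]=1)=1; Z[9]=1
i=10: min(r-i=1, Z[2]=0)=0; Z[10]=0
i=11: outside box; Z[11]=0
i=12: outside box; Z[12]=1 scan→box=[12,13)
i=13: outside box; Z[13]=0
i=14: outside box; Z[14]=0
i=15: outside box; Z[15]=0
i=16: outside box; Z[16]=0
i=17: outside box; Z[17]=1 scan→box=[17,18)

[18, 1, 0, 0, 0, 0, 0, 2, 3, 1, 0, 0, 1, 0, 0, 0, 0, 1]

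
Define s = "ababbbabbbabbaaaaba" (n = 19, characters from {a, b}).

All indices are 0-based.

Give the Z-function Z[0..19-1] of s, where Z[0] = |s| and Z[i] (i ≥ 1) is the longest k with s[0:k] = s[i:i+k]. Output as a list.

Z[0]=19
i=1: i≥r, start 0; Z[1]=0
i=2: i≥r, start 0; Z[2]=2 extend→box=[2,4)
i=3: min(r-i=1, Z[1]=0)=0; Z[3]=0
i=4: i≥r, start 0; Z[4]=0
i=5: i≥r, start 0; Z[5]=0
i=6: i≥r, start 0; Z[6]=2 extend→box=[6,8)
i=7: min(r-i=1, Z[1]=0)=0; Z[7]=0
i=8: i≥r, start 0; Z[8]=0
i=9: i≥r, start 0; Z[9]=0
i=10: i≥r, start 0; Z[10]=2 extend→box=[10,12)
i=11: min(r-i=1, Z[1]=0)=0; Z[11]=0
i=12: i≥r, start 0; Z[12]=0
i=13: i≥r, start 0; Z[13]=1 extend→box=[13,14)
i=14: i≥r, start 0; Z[14]=1 extend→box=[14,15)
i=15: i≥r, start 0; Z[15]=1 extend→box=[15,16)
i=16: i≥r, start 0; Z[16]=3 extend→box=[16,19)
i=17: min(r-i=2, Z[1]=0)=0; Z[17]=0
i=18: min(r-i=1, Z[2]=2)=1; Z[18]=1

[19, 0, 2, 0, 0, 0, 2, 0, 0, 0, 2, 0, 0, 1, 1, 1, 3, 0, 1]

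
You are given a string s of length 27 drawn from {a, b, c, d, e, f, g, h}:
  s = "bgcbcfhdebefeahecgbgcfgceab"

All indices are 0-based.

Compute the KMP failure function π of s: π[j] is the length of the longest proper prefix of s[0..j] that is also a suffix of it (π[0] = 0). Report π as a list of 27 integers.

π[0] = 0
j=1 s[j]='g': π[1]=0 (border '')
j=2 s[j]='c': π[2]=0 (border '')
j=3 s[j]='b': π[3]=1 (border 'b')
j=4 s[j]='c': k: 1→0; π[4]=0 (border '')
j=5 s[j]='f': π[5]=0 (border '')
j=6 s[j]='h': π[6]=0 (border '')
j=7 s[j]='d': π[7]=0 (border '')
j=8 s[j]='e': π[8]=0 (border '')
j=9 s[j]='b': π[9]=1 (border 'b')
j=10 s[j]='e': k: 1→0; π[10]=0 (border '')
j=11 s[j]='f': π[11]=0 (border '')
j=12 s[j]='e': π[12]=0 (border '')
j=13 s[j]='a': π[13]=0 (border '')
j=14 s[j]='h': π[14]=0 (border '')
j=15 s[j]='e': π[15]=0 (border '')
j=16 s[j]='c': π[16]=0 (border '')
j=17 s[j]='g': π[17]=0 (border '')
j=18 s[j]='b': π[18]=1 (border 'b')
j=19 s[j]='g': π[19]=2 (border 'bg')
j=20 s[j]='c': π[20]=3 (border 'bgc')
j=21 s[j]='f': k: 3→0; π[21]=0 (border '')
j=22 s[j]='g': π[22]=0 (border '')
j=23 s[j]='c': π[23]=0 (border '')
j=24 s[j]='e': π[24]=0 (border '')
j=25 s[j]='a': π[25]=0 (border '')
j=26 s[j]='b': π[26]=1 (border 'b')

[0, 0, 0, 1, 0, 0, 0, 0, 0, 1, 0, 0, 0, 0, 0, 0, 0, 0, 1, 2, 3, 0, 0, 0, 0, 0, 1]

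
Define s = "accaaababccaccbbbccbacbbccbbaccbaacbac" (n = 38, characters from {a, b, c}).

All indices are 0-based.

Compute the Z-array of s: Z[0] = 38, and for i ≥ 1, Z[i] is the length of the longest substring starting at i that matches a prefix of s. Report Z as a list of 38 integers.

[38, 0, 0, 1, 1, 1, 0, 1, 0, 0, 0, 3, 0, 0, 0, 0, 0, 0, 0, 0, 2, 0, 0, 0, 0, 0, 0, 0, 3, 0, 0, 0, 1, 2, 0, 0, 2, 0]

Z[0]=38
i=1: fresh scan; Z[1]=0
i=2: fresh scan; Z[2]=0
i=3: fresh scan; Z[3]=1 scan→box=[3,4)
i=4: fresh scan; Z[4]=1 scan→box=[4,5)
i=5: fresh scan; Z[5]=1 scan→box=[5,6)
i=6: fresh scan; Z[6]=0
i=7: fresh scan; Z[7]=1 scan→box=[7,8)
i=8: fresh scan; Z[8]=0
i=9: fresh scan; Z[9]=0
i=10: fresh scan; Z[10]=0
i=11: fresh scan; Z[11]=3 scan→box=[11,14)
i=12: min(r-i=2, Z[1]=0)=0; Z[12]=0
i=13: min(r-i=1, Z[2]=0)=0; Z[13]=0
i=14: fresh scan; Z[14]=0
i=15: fresh scan; Z[15]=0
i=16: fresh scan; Z[16]=0
i=17: fresh scan; Z[17]=0
i=18: fresh scan; Z[18]=0
i=19: fresh scan; Z[19]=0
i=20: fresh scan; Z[20]=2 scan→box=[20,22)
i=21: min(r-i=1, Z[1]=0)=0; Z[21]=0
i=22: fresh scan; Z[22]=0
i=23: fresh scan; Z[23]=0
i=24: fresh scan; Z[24]=0
i=25: fresh scan; Z[25]=0
i=26: fresh scan; Z[26]=0
i=27: fresh scan; Z[27]=0
i=28: fresh scan; Z[28]=3 scan→box=[28,31)
i=29: min(r-i=2, Z[1]=0)=0; Z[29]=0
i=30: min(r-i=1, Z[2]=0)=0; Z[30]=0
i=31: fresh scan; Z[31]=0
i=32: fresh scan; Z[32]=1 scan→box=[32,33)
i=33: fresh scan; Z[33]=2 scan→box=[33,35)
i=34: min(r-i=1, Z[1]=0)=0; Z[34]=0
i=35: fresh scan; Z[35]=0
i=36: fresh scan; Z[36]=2 scan→box=[36,38)
i=37: min(r-i=1, Z[1]=0)=0; Z[37]=0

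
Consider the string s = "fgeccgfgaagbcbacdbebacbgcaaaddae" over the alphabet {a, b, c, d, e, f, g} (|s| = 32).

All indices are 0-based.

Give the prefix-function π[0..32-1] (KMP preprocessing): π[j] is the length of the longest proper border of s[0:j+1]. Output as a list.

π[0] = 0
j=1 s[j]='g': π[1]=0 (border '')
j=2 s[j]='e': π[2]=0 (border '')
j=3 s[j]='c': π[3]=0 (border '')
j=4 s[j]='c': π[4]=0 (border '')
j=5 s[j]='g': π[5]=0 (border '')
j=6 s[j]='f': π[6]=1 (border 'f')
j=7 s[j]='g': π[7]=2 (border 'fg')
j=8 s[j]='a': k: 2→0; π[8]=0 (border '')
j=9 s[j]='a': π[9]=0 (border '')
j=10 s[j]='g': π[10]=0 (border '')
j=11 s[j]='b': π[11]=0 (border '')
j=12 s[j]='c': π[12]=0 (border '')
j=13 s[j]='b': π[13]=0 (border '')
j=14 s[j]='a': π[14]=0 (border '')
j=15 s[j]='c': π[15]=0 (border '')
j=16 s[j]='d': π[16]=0 (border '')
j=17 s[j]='b': π[17]=0 (border '')
j=18 s[j]='e': π[18]=0 (border '')
j=19 s[j]='b': π[19]=0 (border '')
j=20 s[j]='a': π[20]=0 (border '')
j=21 s[j]='c': π[21]=0 (border '')
j=22 s[j]='b': π[22]=0 (border '')
j=23 s[j]='g': π[23]=0 (border '')
j=24 s[j]='c': π[24]=0 (border '')
j=25 s[j]='a': π[25]=0 (border '')
j=26 s[j]='a': π[26]=0 (border '')
j=27 s[j]='a': π[27]=0 (border '')
j=28 s[j]='d': π[28]=0 (border '')
j=29 s[j]='d': π[29]=0 (border '')
j=30 s[j]='a': π[30]=0 (border '')
j=31 s[j]='e': π[31]=0 (border '')

[0, 0, 0, 0, 0, 0, 1, 2, 0, 0, 0, 0, 0, 0, 0, 0, 0, 0, 0, 0, 0, 0, 0, 0, 0, 0, 0, 0, 0, 0, 0, 0]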